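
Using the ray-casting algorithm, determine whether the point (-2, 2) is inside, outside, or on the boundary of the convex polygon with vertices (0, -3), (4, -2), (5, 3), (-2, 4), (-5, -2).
The point (-2, 2) lies strictly inside the polygon

Cast a horizontal ray to the right from the query point and count how many polygon edges it crosses (each edge strictly once or zero times, handled with the usual half-open convention). 
Parity of crossings → odd ⇒ inside.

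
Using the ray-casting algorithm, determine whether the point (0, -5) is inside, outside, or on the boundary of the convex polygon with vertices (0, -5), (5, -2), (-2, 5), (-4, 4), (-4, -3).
The point (0, -5) lies on the polygon boundary

Boundary check: the query satisfies the collinearity and bounding-box conditions for some polygon edge, so it lies exactly on the boundary.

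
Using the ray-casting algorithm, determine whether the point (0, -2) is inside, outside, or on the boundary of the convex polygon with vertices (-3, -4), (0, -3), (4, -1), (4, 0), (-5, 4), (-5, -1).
The point (0, -2) lies strictly inside the polygon

Cast a horizontal ray to the right from the query point and count how many polygon edges it crosses (each edge strictly once or zero times, handled with the usual half-open convention). 
Parity of crossings → odd ⇒ inside.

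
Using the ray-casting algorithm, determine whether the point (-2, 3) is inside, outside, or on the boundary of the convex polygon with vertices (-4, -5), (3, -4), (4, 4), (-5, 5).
The point (-2, 3) lies strictly inside the polygon

Cast a horizontal ray to the right from the query point and count how many polygon edges it crosses (each edge strictly once or zero times, handled with the usual half-open convention). 
Parity of crossings → odd ⇒ inside.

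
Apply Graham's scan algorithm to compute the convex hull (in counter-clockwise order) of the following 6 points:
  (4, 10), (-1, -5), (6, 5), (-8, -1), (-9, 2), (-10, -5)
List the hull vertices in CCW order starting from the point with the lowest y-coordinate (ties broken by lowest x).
Hull (CCW) = [(-10, -5), (-1, -5), (6, 5), (4, 10), (-9, 2)]

Graham scan procedure:
  1. Find the pivot p₀ = point with lowest y (tie → lowest x): (-10, -5).
  2. Sort the remaining points by polar angle around p₀.
  3. Walk through sorted points, maintaining a stack; pop the top while the last three entries make a non-left turn (cross product ≤ 0).
  4. Final stack is the convex hull in CCW order: (-10, -5), (-1, -5), (6, 5), (4, 10), (-9, 2).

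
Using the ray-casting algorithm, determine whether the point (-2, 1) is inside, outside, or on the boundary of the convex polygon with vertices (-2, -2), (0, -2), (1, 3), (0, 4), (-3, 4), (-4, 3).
The point (-2, 1) lies strictly inside the polygon

Cast a horizontal ray to the right from the query point and count how many polygon edges it crosses (each edge strictly once or zero times, handled with the usual half-open convention). 
Parity of crossings → odd ⇒ inside.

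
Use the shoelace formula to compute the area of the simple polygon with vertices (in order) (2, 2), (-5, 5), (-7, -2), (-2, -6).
Area = 111/2

Shoelace formula: Area = (1/2) |Σ_i (x_i · y_{i+1} − x_{i+1} · y_i)| (indices mod n). Compute each cross term:
  (2)(5) − (-5)(2) = 20
  (-5)(-2) − (-7)(5) = 45
  (-7)(-6) − (-2)(-2) = 38
  (-2)(2) − (2)(-6) = 8
Sum = 111, so (signed) Area = 111/2 = 111/2, |Area| = 111/2.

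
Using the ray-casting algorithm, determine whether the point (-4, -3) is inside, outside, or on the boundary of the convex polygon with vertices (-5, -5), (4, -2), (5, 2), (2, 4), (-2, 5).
The point (-4, -3) lies strictly inside the polygon

Cast a horizontal ray to the right from the query point and count how many polygon edges it crosses (each edge strictly once or zero times, handled with the usual half-open convention). 
Parity of crossings → odd ⇒ inside.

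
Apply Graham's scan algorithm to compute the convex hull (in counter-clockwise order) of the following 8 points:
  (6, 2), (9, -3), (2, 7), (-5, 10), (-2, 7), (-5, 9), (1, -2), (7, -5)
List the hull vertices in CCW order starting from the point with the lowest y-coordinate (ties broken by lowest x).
Hull (CCW) = [(7, -5), (9, -3), (6, 2), (2, 7), (-5, 10), (-5, 9), (1, -2)]

Graham scan procedure:
  1. Find the pivot p₀ = point with lowest y (tie → lowest x): (7, -5).
  2. Sort the remaining points by polar angle around p₀.
  3. Walk through sorted points, maintaining a stack; pop the top while the last three entries make a non-left turn (cross product ≤ 0).
  4. Final stack is the convex hull in CCW order: (7, -5), (9, -3), (6, 2), (2, 7), (-5, 10), (-5, 9), (1, -2).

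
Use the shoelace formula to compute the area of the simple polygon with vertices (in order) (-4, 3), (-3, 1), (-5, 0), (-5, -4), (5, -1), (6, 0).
Area = 79/2

Shoelace formula: Area = (1/2) |Σ_i (x_i · y_{i+1} − x_{i+1} · y_i)| (indices mod n). Compute each cross term:
  (-4)(1) − (-3)(3) = 5
  (-3)(0) − (-5)(1) = 5
  (-5)(-4) − (-5)(0) = 20
  (-5)(-1) − (5)(-4) = 25
  (5)(0) − (6)(-1) = 6
  (6)(3) − (-4)(0) = 18
Sum = 79, so (signed) Area = 79/2 = 79/2, |Area| = 79/2.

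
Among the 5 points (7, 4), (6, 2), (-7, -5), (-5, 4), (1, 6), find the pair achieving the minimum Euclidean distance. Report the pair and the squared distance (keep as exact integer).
Pair = ((7, 4), (6, 2)); squared distance = 5

Compute all C(5, 2) = 10 pairwise squared distances (x_i − x_j)² + (y_i − y_j)². The minimum is 5, attained by the pair ((7, 4), (6, 2)).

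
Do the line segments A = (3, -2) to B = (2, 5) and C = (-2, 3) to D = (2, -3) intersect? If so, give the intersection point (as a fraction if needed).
No (intersection of containing lines falls outside at least one segment)

Parametrize and solve: t = -5/11, s = 15/11. At least one of these is outside [0, 1], so the segments do not intersect.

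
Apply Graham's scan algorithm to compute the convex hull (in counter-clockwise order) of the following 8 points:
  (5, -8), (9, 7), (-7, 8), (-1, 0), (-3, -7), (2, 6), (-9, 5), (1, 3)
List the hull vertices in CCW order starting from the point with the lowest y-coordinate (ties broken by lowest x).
Hull (CCW) = [(5, -8), (9, 7), (-7, 8), (-9, 5), (-3, -7)]

Graham scan procedure:
  1. Find the pivot p₀ = point with lowest y (tie → lowest x): (5, -8).
  2. Sort the remaining points by polar angle around p₀.
  3. Walk through sorted points, maintaining a stack; pop the top while the last three entries make a non-left turn (cross product ≤ 0).
  4. Final stack is the convex hull in CCW order: (5, -8), (9, 7), (-7, 8), (-9, 5), (-3, -7).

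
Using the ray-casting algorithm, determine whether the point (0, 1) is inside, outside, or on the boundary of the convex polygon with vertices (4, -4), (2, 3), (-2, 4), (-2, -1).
The point (0, 1) lies strictly inside the polygon

Cast a horizontal ray to the right from the query point and count how many polygon edges it crosses (each edge strictly once or zero times, handled with the usual half-open convention). 
Parity of crossings → odd ⇒ inside.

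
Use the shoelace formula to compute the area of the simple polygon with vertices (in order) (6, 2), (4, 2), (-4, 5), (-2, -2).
Area = 29

Shoelace formula: Area = (1/2) |Σ_i (x_i · y_{i+1} − x_{i+1} · y_i)| (indices mod n). Compute each cross term:
  (6)(2) − (4)(2) = 4
  (4)(5) − (-4)(2) = 28
  (-4)(-2) − (-2)(5) = 18
  (-2)(2) − (6)(-2) = 8
Sum = 58, so (signed) Area = 58/2 = 29, |Area| = 29.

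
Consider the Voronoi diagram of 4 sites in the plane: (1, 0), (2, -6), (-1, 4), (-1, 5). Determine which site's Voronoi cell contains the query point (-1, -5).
Nearest site = (2, -6)

The Voronoi cell of site s contains exactly those query points closer to s than to any other site. Compute squared distances from q = (-1, -5) to each site:
  (2 − -1)² + (-6 − -5)² = 10
  (1 − -1)² + (0 − -5)² = 29
  (-1 − -1)² + (4 − -5)² = 81
  (-1 − -1)² + (5 − -5)² = 100
Minimum is attained by (2, -6), so q lies in its Voronoi cell.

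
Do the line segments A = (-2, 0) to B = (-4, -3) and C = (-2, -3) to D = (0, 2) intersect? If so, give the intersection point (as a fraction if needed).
No (intersection of containing lines falls outside at least one segment)

Parametrize and solve: t = -3/2, s = 3/2. At least one of these is outside [0, 1], so the segments do not intersect.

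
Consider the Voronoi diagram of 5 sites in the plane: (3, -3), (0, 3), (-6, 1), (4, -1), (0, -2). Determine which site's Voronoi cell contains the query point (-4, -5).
Nearest site = (0, -2)

The Voronoi cell of site s contains exactly those query points closer to s than to any other site. Compute squared distances from q = (-4, -5) to each site:
  (0 − -4)² + (-2 − -5)² = 25
  (-6 − -4)² + (1 − -5)² = 40
  (3 − -4)² + (-3 − -5)² = 53
  (0 − -4)² + (3 − -5)² = 80
  (4 − -4)² + (-1 − -5)² = 80
Minimum is attained by (0, -2), so q lies in its Voronoi cell.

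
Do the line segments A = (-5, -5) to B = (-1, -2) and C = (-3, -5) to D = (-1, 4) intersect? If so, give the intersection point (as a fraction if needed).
Yes; intersection at (-13/5, -16/5) (t = 3/5 on AB, s = 1/5 on CD)

Parametrize AB as A + t(B − A) = (-5 + 4 t, -5 + 3 t) and CD as C + s(D − C) = (-3 + 2 s, -5 + 9 s). Solve the linear system for (t, s). Determinant = -30 ≠ 0, so a unique intersection of the containing lines exists. Solution: t = 3/5, s = 1/5 — both in [0, 1], so the segments cross. Intersection point: (-13/5, -16/5).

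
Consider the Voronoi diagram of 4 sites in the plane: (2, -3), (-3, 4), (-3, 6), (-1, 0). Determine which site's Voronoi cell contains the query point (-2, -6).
Nearest site = (2, -3)

The Voronoi cell of site s contains exactly those query points closer to s than to any other site. Compute squared distances from q = (-2, -6) to each site:
  (2 − -2)² + (-3 − -6)² = 25
  (-1 − -2)² + (0 − -6)² = 37
  (-3 − -2)² + (4 − -6)² = 101
  (-3 − -2)² + (6 − -6)² = 145
Minimum is attained by (2, -3), so q lies in its Voronoi cell.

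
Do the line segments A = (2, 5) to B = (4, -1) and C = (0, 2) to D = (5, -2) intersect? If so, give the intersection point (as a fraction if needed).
No (intersection of containing lines falls outside at least one segment)

Parametrize and solve: t = 23/22, s = 9/11. At least one of these is outside [0, 1], so the segments do not intersect.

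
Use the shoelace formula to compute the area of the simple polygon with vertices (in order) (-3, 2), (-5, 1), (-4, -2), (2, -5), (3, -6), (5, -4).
Area = 32

Shoelace formula: Area = (1/2) |Σ_i (x_i · y_{i+1} − x_{i+1} · y_i)| (indices mod n). Compute each cross term:
  (-3)(1) − (-5)(2) = 7
  (-5)(-2) − (-4)(1) = 14
  (-4)(-5) − (2)(-2) = 24
  (2)(-6) − (3)(-5) = 3
  (3)(-4) − (5)(-6) = 18
  (5)(2) − (-3)(-4) = -2
Sum = 64, so (signed) Area = 64/2 = 32, |Area| = 32.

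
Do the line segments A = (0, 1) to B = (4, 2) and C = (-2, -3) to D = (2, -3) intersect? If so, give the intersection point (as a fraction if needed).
No (intersection of containing lines falls outside at least one segment)

Parametrize and solve: t = -4, s = -7/2. At least one of these is outside [0, 1], so the segments do not intersect.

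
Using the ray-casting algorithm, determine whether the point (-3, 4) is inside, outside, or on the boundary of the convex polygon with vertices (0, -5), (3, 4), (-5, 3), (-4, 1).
The point (-3, 4) lies strictly outside the polygon

Cast a horizontal ray to the right from the query point and count how many polygon edges it crosses (each edge strictly once or zero times, handled with the usual half-open convention). 
Parity of crossings → even ⇒ outside.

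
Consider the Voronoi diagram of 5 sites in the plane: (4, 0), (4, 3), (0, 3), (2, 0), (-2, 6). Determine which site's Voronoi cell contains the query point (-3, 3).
Nearest site = (0, 3)

The Voronoi cell of site s contains exactly those query points closer to s than to any other site. Compute squared distances from q = (-3, 3) to each site:
  (0 − -3)² + (3 − 3)² = 9
  (-2 − -3)² + (6 − 3)² = 10
  (2 − -3)² + (0 − 3)² = 34
  (4 − -3)² + (3 − 3)² = 49
  (4 − -3)² + (0 − 3)² = 58
Minimum is attained by (0, 3), so q lies in its Voronoi cell.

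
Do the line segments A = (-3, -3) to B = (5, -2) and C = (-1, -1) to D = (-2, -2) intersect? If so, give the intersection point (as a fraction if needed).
No (intersection of containing lines falls outside at least one segment)

Parametrize and solve: t = 0, s = 2. At least one of these is outside [0, 1], so the segments do not intersect.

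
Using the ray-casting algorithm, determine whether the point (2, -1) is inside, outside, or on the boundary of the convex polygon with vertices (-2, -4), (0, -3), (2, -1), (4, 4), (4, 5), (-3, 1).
The point (2, -1) lies on the polygon boundary

Boundary check: the query satisfies the collinearity and bounding-box conditions for some polygon edge, so it lies exactly on the boundary.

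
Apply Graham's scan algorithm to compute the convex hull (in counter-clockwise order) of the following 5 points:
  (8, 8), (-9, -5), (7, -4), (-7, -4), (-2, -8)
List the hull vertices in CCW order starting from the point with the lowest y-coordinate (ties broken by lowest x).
Hull (CCW) = [(-2, -8), (7, -4), (8, 8), (-9, -5)]

Graham scan procedure:
  1. Find the pivot p₀ = point with lowest y (tie → lowest x): (-2, -8).
  2. Sort the remaining points by polar angle around p₀.
  3. Walk through sorted points, maintaining a stack; pop the top while the last three entries make a non-left turn (cross product ≤ 0).
  4. Final stack is the convex hull in CCW order: (-2, -8), (7, -4), (8, 8), (-9, -5).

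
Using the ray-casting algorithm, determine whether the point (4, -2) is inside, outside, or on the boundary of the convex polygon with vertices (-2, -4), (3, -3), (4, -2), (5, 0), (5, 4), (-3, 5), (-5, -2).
The point (4, -2) lies on the polygon boundary

Boundary check: the query satisfies the collinearity and bounding-box conditions for some polygon edge, so it lies exactly on the boundary.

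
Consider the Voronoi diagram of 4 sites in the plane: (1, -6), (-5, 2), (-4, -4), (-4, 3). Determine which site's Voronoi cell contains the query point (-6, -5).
Nearest site = (-4, -4)

The Voronoi cell of site s contains exactly those query points closer to s than to any other site. Compute squared distances from q = (-6, -5) to each site:
  (-4 − -6)² + (-4 − -5)² = 5
  (-5 − -6)² + (2 − -5)² = 50
  (1 − -6)² + (-6 − -5)² = 50
  (-4 − -6)² + (3 − -5)² = 68
Minimum is attained by (-4, -4), so q lies in its Voronoi cell.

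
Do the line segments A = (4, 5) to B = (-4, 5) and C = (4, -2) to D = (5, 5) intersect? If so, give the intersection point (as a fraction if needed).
No (intersection of containing lines falls outside at least one segment)

Parametrize and solve: t = -1/8, s = 1. At least one of these is outside [0, 1], so the segments do not intersect.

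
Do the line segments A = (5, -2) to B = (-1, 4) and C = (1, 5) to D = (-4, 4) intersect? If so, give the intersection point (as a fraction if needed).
No (intersection of containing lines falls outside at least one segment)

Parametrize and solve: t = 13/12, s = 1/2. At least one of these is outside [0, 1], so the segments do not intersect.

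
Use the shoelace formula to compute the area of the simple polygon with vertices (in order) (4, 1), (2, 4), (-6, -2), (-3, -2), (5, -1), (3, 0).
Area = 59/2

Shoelace formula: Area = (1/2) |Σ_i (x_i · y_{i+1} − x_{i+1} · y_i)| (indices mod n). Compute each cross term:
  (4)(4) − (2)(1) = 14
  (2)(-2) − (-6)(4) = 20
  (-6)(-2) − (-3)(-2) = 6
  (-3)(-1) − (5)(-2) = 13
  (5)(0) − (3)(-1) = 3
  (3)(1) − (4)(0) = 3
Sum = 59, so (signed) Area = 59/2 = 59/2, |Area| = 59/2.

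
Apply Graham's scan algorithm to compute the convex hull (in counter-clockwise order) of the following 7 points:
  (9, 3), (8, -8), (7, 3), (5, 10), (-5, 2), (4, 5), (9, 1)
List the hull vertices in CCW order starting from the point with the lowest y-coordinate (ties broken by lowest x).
Hull (CCW) = [(8, -8), (9, 1), (9, 3), (5, 10), (-5, 2)]

Graham scan procedure:
  1. Find the pivot p₀ = point with lowest y (tie → lowest x): (8, -8).
  2. Sort the remaining points by polar angle around p₀.
  3. Walk through sorted points, maintaining a stack; pop the top while the last three entries make a non-left turn (cross product ≤ 0).
  4. Final stack is the convex hull in CCW order: (8, -8), (9, 1), (9, 3), (5, 10), (-5, 2).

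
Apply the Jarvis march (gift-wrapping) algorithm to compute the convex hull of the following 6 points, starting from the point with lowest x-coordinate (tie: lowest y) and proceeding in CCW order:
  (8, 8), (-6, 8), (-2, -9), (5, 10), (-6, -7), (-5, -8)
Hull (CCW) = [(-6, -7), (-5, -8), (-2, -9), (8, 8), (5, 10), (-6, 8)]

Jarvis march: at each step, from the current hull vertex p, select the next vertex q as the point such that every other point lies strictly to the left of (or on) the directed line p → q. (Equivalently: for every other point r, the cross product (q − p) × (r − p) ≥ 0.)
Starting point (lowest x, tie lowest y): (-6, -7). Wrap until returning to start. Resulting hull: (-6, -7), (-5, -8), (-2, -9), (8, 8), (5, 10), (-6, 8).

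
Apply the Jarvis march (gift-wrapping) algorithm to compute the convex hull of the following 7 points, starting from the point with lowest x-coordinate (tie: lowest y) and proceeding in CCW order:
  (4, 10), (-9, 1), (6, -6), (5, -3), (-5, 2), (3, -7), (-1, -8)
Hull (CCW) = [(-9, 1), (-1, -8), (3, -7), (6, -6), (4, 10)]

Jarvis march: at each step, from the current hull vertex p, select the next vertex q as the point such that every other point lies strictly to the left of (or on) the directed line p → q. (Equivalently: for every other point r, the cross product (q − p) × (r − p) ≥ 0.)
Starting point (lowest x, tie lowest y): (-9, 1). Wrap until returning to start. Resulting hull: (-9, 1), (-1, -8), (3, -7), (6, -6), (4, 10).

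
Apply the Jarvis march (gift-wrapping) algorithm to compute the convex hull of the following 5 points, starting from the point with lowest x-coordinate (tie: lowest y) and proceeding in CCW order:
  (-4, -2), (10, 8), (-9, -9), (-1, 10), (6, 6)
Hull (CCW) = [(-9, -9), (10, 8), (-1, 10)]

Jarvis march: at each step, from the current hull vertex p, select the next vertex q as the point such that every other point lies strictly to the left of (or on) the directed line p → q. (Equivalently: for every other point r, the cross product (q − p) × (r − p) ≥ 0.)
Starting point (lowest x, tie lowest y): (-9, -9). Wrap until returning to start. Resulting hull: (-9, -9), (10, 8), (-1, 10).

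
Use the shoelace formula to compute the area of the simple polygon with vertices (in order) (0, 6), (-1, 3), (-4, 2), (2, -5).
Area = 22

Shoelace formula: Area = (1/2) |Σ_i (x_i · y_{i+1} − x_{i+1} · y_i)| (indices mod n). Compute each cross term:
  (0)(3) − (-1)(6) = 6
  (-1)(2) − (-4)(3) = 10
  (-4)(-5) − (2)(2) = 16
  (2)(6) − (0)(-5) = 12
Sum = 44, so (signed) Area = 44/2 = 22, |Area| = 22.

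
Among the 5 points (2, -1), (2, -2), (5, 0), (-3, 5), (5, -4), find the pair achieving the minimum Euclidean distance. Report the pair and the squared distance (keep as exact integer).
Pair = ((2, -1), (2, -2)); squared distance = 1

Compute all C(5, 2) = 10 pairwise squared distances (x_i − x_j)² + (y_i − y_j)². The minimum is 1, attained by the pair ((2, -1), (2, -2)).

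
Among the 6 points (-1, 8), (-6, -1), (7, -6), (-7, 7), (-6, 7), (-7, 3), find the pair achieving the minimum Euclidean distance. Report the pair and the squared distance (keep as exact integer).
Pair = ((-7, 7), (-6, 7)); squared distance = 1

Compute all C(6, 2) = 15 pairwise squared distances (x_i − x_j)² + (y_i − y_j)². The minimum is 1, attained by the pair ((-7, 7), (-6, 7)).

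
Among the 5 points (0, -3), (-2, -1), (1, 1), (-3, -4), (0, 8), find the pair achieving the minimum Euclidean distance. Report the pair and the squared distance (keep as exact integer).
Pair = ((0, -3), (-2, -1)); squared distance = 8

Compute all C(5, 2) = 10 pairwise squared distances (x_i − x_j)² + (y_i − y_j)². The minimum is 8, attained by the pair ((0, -3), (-2, -1)).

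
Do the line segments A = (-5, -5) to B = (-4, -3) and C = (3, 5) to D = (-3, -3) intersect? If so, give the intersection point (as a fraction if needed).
No (intersection of containing lines falls outside at least one segment)

Parametrize and solve: t = -1, s = 3/2. At least one of these is outside [0, 1], so the segments do not intersect.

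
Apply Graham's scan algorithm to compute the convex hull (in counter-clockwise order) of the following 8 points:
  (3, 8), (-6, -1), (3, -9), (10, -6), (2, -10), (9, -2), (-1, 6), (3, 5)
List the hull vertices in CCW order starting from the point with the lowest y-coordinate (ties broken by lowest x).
Hull (CCW) = [(2, -10), (10, -6), (9, -2), (3, 8), (-1, 6), (-6, -1)]

Graham scan procedure:
  1. Find the pivot p₀ = point with lowest y (tie → lowest x): (2, -10).
  2. Sort the remaining points by polar angle around p₀.
  3. Walk through sorted points, maintaining a stack; pop the top while the last three entries make a non-left turn (cross product ≤ 0).
  4. Final stack is the convex hull in CCW order: (2, -10), (10, -6), (9, -2), (3, 8), (-1, 6), (-6, -1).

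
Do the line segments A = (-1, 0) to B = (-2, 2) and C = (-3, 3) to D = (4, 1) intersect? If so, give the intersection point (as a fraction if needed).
No (intersection of containing lines falls outside at least one segment)

Parametrize and solve: t = 17/12, s = 1/12. At least one of these is outside [0, 1], so the segments do not intersect.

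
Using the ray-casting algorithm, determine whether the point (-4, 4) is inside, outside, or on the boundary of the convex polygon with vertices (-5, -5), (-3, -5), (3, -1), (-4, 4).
The point (-4, 4) lies on the polygon boundary

Boundary check: the query satisfies the collinearity and bounding-box conditions for some polygon edge, so it lies exactly on the boundary.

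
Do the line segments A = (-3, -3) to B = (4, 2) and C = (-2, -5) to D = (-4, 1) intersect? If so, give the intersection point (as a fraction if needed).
Yes; intersection at (-71/26, -73/26) (t = 1/26 on AB, s = 19/52 on CD)

Parametrize AB as A + t(B − A) = (-3 + 7 t, -3 + 5 t) and CD as C + s(D − C) = (-2 + -2 s, -5 + 6 s). Solve the linear system for (t, s). Determinant = -52 ≠ 0, so a unique intersection of the containing lines exists. Solution: t = 1/26, s = 19/52 — both in [0, 1], so the segments cross. Intersection point: (-71/26, -73/26).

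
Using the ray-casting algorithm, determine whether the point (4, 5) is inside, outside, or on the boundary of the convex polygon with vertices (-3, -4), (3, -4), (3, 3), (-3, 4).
The point (4, 5) lies strictly outside the polygon

Cast a horizontal ray to the right from the query point and count how many polygon edges it crosses (each edge strictly once or zero times, handled with the usual half-open convention). 
Parity of crossings → even ⇒ outside.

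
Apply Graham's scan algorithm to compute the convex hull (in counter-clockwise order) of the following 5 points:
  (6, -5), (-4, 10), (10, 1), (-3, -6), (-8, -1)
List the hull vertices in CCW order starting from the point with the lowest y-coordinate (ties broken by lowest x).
Hull (CCW) = [(-3, -6), (6, -5), (10, 1), (-4, 10), (-8, -1)]

Graham scan procedure:
  1. Find the pivot p₀ = point with lowest y (tie → lowest x): (-3, -6).
  2. Sort the remaining points by polar angle around p₀.
  3. Walk through sorted points, maintaining a stack; pop the top while the last three entries make a non-left turn (cross product ≤ 0).
  4. Final stack is the convex hull in CCW order: (-3, -6), (6, -5), (10, 1), (-4, 10), (-8, -1).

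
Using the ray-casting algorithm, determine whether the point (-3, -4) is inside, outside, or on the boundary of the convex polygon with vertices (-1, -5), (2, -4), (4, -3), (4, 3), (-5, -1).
The point (-3, -4) lies strictly outside the polygon

Cast a horizontal ray to the right from the query point and count how many polygon edges it crosses (each edge strictly once or zero times, handled with the usual half-open convention). 
Parity of crossings → even ⇒ outside.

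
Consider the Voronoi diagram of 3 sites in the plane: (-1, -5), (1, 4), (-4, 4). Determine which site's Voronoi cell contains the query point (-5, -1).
Nearest site = (-4, 4)

The Voronoi cell of site s contains exactly those query points closer to s than to any other site. Compute squared distances from q = (-5, -1) to each site:
  (-4 − -5)² + (4 − -1)² = 26
  (-1 − -5)² + (-5 − -1)² = 32
  (1 − -5)² + (4 − -1)² = 61
Minimum is attained by (-4, 4), so q lies in its Voronoi cell.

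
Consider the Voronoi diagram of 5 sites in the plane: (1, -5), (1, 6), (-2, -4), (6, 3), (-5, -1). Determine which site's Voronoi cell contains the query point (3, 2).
Nearest site = (6, 3)

The Voronoi cell of site s contains exactly those query points closer to s than to any other site. Compute squared distances from q = (3, 2) to each site:
  (6 − 3)² + (3 − 2)² = 10
  (1 − 3)² + (6 − 2)² = 20
  (1 − 3)² + (-5 − 2)² = 53
  (-2 − 3)² + (-4 − 2)² = 61
  (-5 − 3)² + (-1 − 2)² = 73
Minimum is attained by (6, 3), so q lies in its Voronoi cell.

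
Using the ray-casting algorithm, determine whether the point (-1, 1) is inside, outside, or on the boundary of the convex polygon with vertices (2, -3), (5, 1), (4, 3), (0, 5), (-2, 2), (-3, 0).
The point (-1, 1) lies strictly inside the polygon

Cast a horizontal ray to the right from the query point and count how many polygon edges it crosses (each edge strictly once or zero times, handled with the usual half-open convention). 
Parity of crossings → odd ⇒ inside.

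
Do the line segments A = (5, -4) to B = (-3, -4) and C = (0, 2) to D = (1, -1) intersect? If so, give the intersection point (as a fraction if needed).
No (intersection of containing lines falls outside at least one segment)

Parametrize and solve: t = 3/8, s = 2. At least one of these is outside [0, 1], so the segments do not intersect.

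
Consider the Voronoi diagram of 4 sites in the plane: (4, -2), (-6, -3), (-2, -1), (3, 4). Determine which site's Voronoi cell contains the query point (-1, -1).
Nearest site = (-2, -1)

The Voronoi cell of site s contains exactly those query points closer to s than to any other site. Compute squared distances from q = (-1, -1) to each site:
  (-2 − -1)² + (-1 − -1)² = 1
  (4 − -1)² + (-2 − -1)² = 26
  (-6 − -1)² + (-3 − -1)² = 29
  (3 − -1)² + (4 − -1)² = 41
Minimum is attained by (-2, -1), so q lies in its Voronoi cell.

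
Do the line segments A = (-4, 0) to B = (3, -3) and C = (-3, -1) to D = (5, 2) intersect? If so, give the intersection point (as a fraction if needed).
Yes; intersection at (-103/45, -11/15) (t = 11/45 on AB, s = 4/45 on CD)

Parametrize AB as A + t(B − A) = (-4 + 7 t, 0 + -3 t) and CD as C + s(D − C) = (-3 + 8 s, -1 + 3 s). Solve the linear system for (t, s). Determinant = -45 ≠ 0, so a unique intersection of the containing lines exists. Solution: t = 11/45, s = 4/45 — both in [0, 1], so the segments cross. Intersection point: (-103/45, -11/15).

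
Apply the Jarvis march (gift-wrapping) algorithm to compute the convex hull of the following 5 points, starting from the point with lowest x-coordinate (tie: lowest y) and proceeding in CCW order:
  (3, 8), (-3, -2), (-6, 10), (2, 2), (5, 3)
Hull (CCW) = [(-6, 10), (-3, -2), (5, 3), (3, 8)]

Jarvis march: at each step, from the current hull vertex p, select the next vertex q as the point such that every other point lies strictly to the left of (or on) the directed line p → q. (Equivalently: for every other point r, the cross product (q − p) × (r − p) ≥ 0.)
Starting point (lowest x, tie lowest y): (-6, 10). Wrap until returning to start. Resulting hull: (-6, 10), (-3, -2), (5, 3), (3, 8).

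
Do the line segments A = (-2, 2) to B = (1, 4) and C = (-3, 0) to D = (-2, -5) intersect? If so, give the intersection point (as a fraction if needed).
No (intersection of containing lines falls outside at least one segment)

Parametrize and solve: t = -7/17, s = -4/17. At least one of these is outside [0, 1], so the segments do not intersect.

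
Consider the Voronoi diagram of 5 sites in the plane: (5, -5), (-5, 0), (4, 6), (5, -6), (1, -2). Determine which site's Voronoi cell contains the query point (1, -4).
Nearest site = (1, -2)

The Voronoi cell of site s contains exactly those query points closer to s than to any other site. Compute squared distances from q = (1, -4) to each site:
  (1 − 1)² + (-2 − -4)² = 4
  (5 − 1)² + (-5 − -4)² = 17
  (5 − 1)² + (-6 − -4)² = 20
  (-5 − 1)² + (0 − -4)² = 52
  (4 − 1)² + (6 − -4)² = 109
Minimum is attained by (1, -2), so q lies in its Voronoi cell.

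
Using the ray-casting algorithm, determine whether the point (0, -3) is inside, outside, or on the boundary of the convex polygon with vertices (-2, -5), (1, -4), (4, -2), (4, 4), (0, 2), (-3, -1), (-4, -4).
The point (0, -3) lies strictly inside the polygon

Cast a horizontal ray to the right from the query point and count how many polygon edges it crosses (each edge strictly once or zero times, handled with the usual half-open convention). 
Parity of crossings → odd ⇒ inside.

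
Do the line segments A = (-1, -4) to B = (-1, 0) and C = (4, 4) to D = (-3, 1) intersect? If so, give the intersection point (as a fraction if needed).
No (intersection of containing lines falls outside at least one segment)

Parametrize and solve: t = 41/28, s = 5/7. At least one of these is outside [0, 1], so the segments do not intersect.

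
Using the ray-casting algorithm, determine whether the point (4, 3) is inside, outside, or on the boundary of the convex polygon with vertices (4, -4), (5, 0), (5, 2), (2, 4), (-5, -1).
The point (4, 3) lies strictly outside the polygon

Cast a horizontal ray to the right from the query point and count how many polygon edges it crosses (each edge strictly once or zero times, handled with the usual half-open convention). 
Parity of crossings → even ⇒ outside.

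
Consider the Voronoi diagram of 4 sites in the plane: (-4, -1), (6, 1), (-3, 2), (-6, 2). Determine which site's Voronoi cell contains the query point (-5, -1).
Nearest site = (-4, -1)

The Voronoi cell of site s contains exactly those query points closer to s than to any other site. Compute squared distances from q = (-5, -1) to each site:
  (-4 − -5)² + (-1 − -1)² = 1
  (-6 − -5)² + (2 − -1)² = 10
  (-3 − -5)² + (2 − -1)² = 13
  (6 − -5)² + (1 − -1)² = 125
Minimum is attained by (-4, -1), so q lies in its Voronoi cell.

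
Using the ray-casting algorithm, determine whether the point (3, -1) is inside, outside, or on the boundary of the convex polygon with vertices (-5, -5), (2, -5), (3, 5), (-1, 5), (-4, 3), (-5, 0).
The point (3, -1) lies strictly outside the polygon

Cast a horizontal ray to the right from the query point and count how many polygon edges it crosses (each edge strictly once or zero times, handled with the usual half-open convention). 
Parity of crossings → even ⇒ outside.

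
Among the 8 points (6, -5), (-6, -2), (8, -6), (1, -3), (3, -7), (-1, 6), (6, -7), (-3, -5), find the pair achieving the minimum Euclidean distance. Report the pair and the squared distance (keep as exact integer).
Pair = ((6, -5), (6, -7)); squared distance = 4

Compute all C(8, 2) = 28 pairwise squared distances (x_i − x_j)² + (y_i − y_j)². The minimum is 4, attained by the pair ((6, -5), (6, -7)).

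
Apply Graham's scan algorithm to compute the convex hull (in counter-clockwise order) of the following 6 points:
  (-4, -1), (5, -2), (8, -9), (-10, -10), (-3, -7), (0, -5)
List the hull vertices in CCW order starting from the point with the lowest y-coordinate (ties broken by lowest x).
Hull (CCW) = [(-10, -10), (8, -9), (5, -2), (-4, -1)]

Graham scan procedure:
  1. Find the pivot p₀ = point with lowest y (tie → lowest x): (-10, -10).
  2. Sort the remaining points by polar angle around p₀.
  3. Walk through sorted points, maintaining a stack; pop the top while the last three entries make a non-left turn (cross product ≤ 0).
  4. Final stack is the convex hull in CCW order: (-10, -10), (8, -9), (5, -2), (-4, -1).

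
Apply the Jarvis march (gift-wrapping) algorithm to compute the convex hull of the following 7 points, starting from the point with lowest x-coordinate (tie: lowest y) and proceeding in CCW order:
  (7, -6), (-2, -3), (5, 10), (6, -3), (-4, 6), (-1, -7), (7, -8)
Hull (CCW) = [(-4, 6), (-2, -3), (-1, -7), (7, -8), (7, -6), (5, 10)]

Jarvis march: at each step, from the current hull vertex p, select the next vertex q as the point such that every other point lies strictly to the left of (or on) the directed line p → q. (Equivalently: for every other point r, the cross product (q − p) × (r − p) ≥ 0.)
Starting point (lowest x, tie lowest y): (-4, 6). Wrap until returning to start. Resulting hull: (-4, 6), (-2, -3), (-1, -7), (7, -8), (7, -6), (5, 10).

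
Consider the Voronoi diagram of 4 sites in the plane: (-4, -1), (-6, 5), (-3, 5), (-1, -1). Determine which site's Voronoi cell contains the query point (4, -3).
Nearest site = (-1, -1)

The Voronoi cell of site s contains exactly those query points closer to s than to any other site. Compute squared distances from q = (4, -3) to each site:
  (-1 − 4)² + (-1 − -3)² = 29
  (-4 − 4)² + (-1 − -3)² = 68
  (-3 − 4)² + (5 − -3)² = 113
  (-6 − 4)² + (5 − -3)² = 164
Minimum is attained by (-1, -1), so q lies in its Voronoi cell.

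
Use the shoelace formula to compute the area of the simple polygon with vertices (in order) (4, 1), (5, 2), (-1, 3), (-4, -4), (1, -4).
Area = 73/2

Shoelace formula: Area = (1/2) |Σ_i (x_i · y_{i+1} − x_{i+1} · y_i)| (indices mod n). Compute each cross term:
  (4)(2) − (5)(1) = 3
  (5)(3) − (-1)(2) = 17
  (-1)(-4) − (-4)(3) = 16
  (-4)(-4) − (1)(-4) = 20
  (1)(1) − (4)(-4) = 17
Sum = 73, so (signed) Area = 73/2 = 73/2, |Area| = 73/2.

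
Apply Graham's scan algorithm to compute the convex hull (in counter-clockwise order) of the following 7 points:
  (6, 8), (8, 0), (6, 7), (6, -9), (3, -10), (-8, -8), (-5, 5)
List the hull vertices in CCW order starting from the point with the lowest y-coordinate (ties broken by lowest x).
Hull (CCW) = [(3, -10), (6, -9), (8, 0), (6, 8), (-5, 5), (-8, -8)]

Graham scan procedure:
  1. Find the pivot p₀ = point with lowest y (tie → lowest x): (3, -10).
  2. Sort the remaining points by polar angle around p₀.
  3. Walk through sorted points, maintaining a stack; pop the top while the last three entries make a non-left turn (cross product ≤ 0).
  4. Final stack is the convex hull in CCW order: (3, -10), (6, -9), (8, 0), (6, 8), (-5, 5), (-8, -8).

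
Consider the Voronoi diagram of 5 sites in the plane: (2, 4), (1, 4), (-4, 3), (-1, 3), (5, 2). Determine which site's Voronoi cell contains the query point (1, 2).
Nearest site = (1, 4)

The Voronoi cell of site s contains exactly those query points closer to s than to any other site. Compute squared distances from q = (1, 2) to each site:
  (1 − 1)² + (4 − 2)² = 4
  (-1 − 1)² + (3 − 2)² = 5
  (2 − 1)² + (4 − 2)² = 5
  (5 − 1)² + (2 − 2)² = 16
  (-4 − 1)² + (3 − 2)² = 26
Minimum is attained by (1, 4), so q lies in its Voronoi cell.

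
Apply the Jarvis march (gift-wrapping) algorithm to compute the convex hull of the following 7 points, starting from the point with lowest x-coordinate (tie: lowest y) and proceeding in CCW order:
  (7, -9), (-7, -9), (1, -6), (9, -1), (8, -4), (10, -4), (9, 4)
Hull (CCW) = [(-7, -9), (7, -9), (10, -4), (9, 4)]

Jarvis march: at each step, from the current hull vertex p, select the next vertex q as the point such that every other point lies strictly to the left of (or on) the directed line p → q. (Equivalently: for every other point r, the cross product (q − p) × (r − p) ≥ 0.)
Starting point (lowest x, tie lowest y): (-7, -9). Wrap until returning to start. Resulting hull: (-7, -9), (7, -9), (10, -4), (9, 4).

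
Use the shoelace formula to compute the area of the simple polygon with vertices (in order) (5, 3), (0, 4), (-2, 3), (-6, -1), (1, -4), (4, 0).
Area = 101/2

Shoelace formula: Area = (1/2) |Σ_i (x_i · y_{i+1} − x_{i+1} · y_i)| (indices mod n). Compute each cross term:
  (5)(4) − (0)(3) = 20
  (0)(3) − (-2)(4) = 8
  (-2)(-1) − (-6)(3) = 20
  (-6)(-4) − (1)(-1) = 25
  (1)(0) − (4)(-4) = 16
  (4)(3) − (5)(0) = 12
Sum = 101, so (signed) Area = 101/2 = 101/2, |Area| = 101/2.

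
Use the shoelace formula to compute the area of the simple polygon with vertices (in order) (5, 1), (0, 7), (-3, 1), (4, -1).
Area = 32

Shoelace formula: Area = (1/2) |Σ_i (x_i · y_{i+1} − x_{i+1} · y_i)| (indices mod n). Compute each cross term:
  (5)(7) − (0)(1) = 35
  (0)(1) − (-3)(7) = 21
  (-3)(-1) − (4)(1) = -1
  (4)(1) − (5)(-1) = 9
Sum = 64, so (signed) Area = 64/2 = 32, |Area| = 32.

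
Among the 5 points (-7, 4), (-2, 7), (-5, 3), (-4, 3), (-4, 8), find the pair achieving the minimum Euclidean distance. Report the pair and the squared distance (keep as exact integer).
Pair = ((-5, 3), (-4, 3)); squared distance = 1

Compute all C(5, 2) = 10 pairwise squared distances (x_i − x_j)² + (y_i − y_j)². The minimum is 1, attained by the pair ((-5, 3), (-4, 3)).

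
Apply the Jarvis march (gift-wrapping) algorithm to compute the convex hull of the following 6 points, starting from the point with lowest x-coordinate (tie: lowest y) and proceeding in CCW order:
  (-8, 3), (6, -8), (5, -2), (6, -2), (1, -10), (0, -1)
Hull (CCW) = [(-8, 3), (1, -10), (6, -8), (6, -2)]

Jarvis march: at each step, from the current hull vertex p, select the next vertex q as the point such that every other point lies strictly to the left of (or on) the directed line p → q. (Equivalently: for every other point r, the cross product (q − p) × (r − p) ≥ 0.)
Starting point (lowest x, tie lowest y): (-8, 3). Wrap until returning to start. Resulting hull: (-8, 3), (1, -10), (6, -8), (6, -2).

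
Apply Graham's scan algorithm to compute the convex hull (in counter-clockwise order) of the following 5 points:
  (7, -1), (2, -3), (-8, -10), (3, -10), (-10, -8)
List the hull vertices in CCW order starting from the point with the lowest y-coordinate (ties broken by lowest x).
Hull (CCW) = [(-8, -10), (3, -10), (7, -1), (2, -3), (-10, -8)]

Graham scan procedure:
  1. Find the pivot p₀ = point with lowest y (tie → lowest x): (-8, -10).
  2. Sort the remaining points by polar angle around p₀.
  3. Walk through sorted points, maintaining a stack; pop the top while the last three entries make a non-left turn (cross product ≤ 0).
  4. Final stack is the convex hull in CCW order: (-8, -10), (3, -10), (7, -1), (2, -3), (-10, -8).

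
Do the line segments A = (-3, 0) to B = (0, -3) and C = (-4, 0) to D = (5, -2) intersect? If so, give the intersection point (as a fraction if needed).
Yes; intersection at (-19/7, -2/7) (t = 2/21 on AB, s = 1/7 on CD)

Parametrize AB as A + t(B − A) = (-3 + 3 t, 0 + -3 t) and CD as C + s(D − C) = (-4 + 9 s, 0 + -2 s). Solve the linear system for (t, s). Determinant = -21 ≠ 0, so a unique intersection of the containing lines exists. Solution: t = 2/21, s = 1/7 — both in [0, 1], so the segments cross. Intersection point: (-19/7, -2/7).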